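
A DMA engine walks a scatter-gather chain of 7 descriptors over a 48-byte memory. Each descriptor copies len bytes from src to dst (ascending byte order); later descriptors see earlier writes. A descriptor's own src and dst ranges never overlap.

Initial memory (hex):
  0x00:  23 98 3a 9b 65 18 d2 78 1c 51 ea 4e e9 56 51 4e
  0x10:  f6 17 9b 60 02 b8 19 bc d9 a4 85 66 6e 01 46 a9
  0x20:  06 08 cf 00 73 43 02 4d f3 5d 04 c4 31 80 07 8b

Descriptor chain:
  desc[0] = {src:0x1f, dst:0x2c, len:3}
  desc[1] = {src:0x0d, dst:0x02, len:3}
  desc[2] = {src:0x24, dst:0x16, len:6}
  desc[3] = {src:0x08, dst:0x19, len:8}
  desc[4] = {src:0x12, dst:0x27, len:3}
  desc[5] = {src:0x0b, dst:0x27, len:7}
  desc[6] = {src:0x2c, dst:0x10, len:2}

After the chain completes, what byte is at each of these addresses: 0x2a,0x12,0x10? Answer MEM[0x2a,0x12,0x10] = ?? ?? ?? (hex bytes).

MEM[0x2a,0x12,0x10] = 51 9b f6

[0] 0x1f->0x2c len=3 : a9 06 08
[1] 0x0d->0x02 len=3 : 56 51 4e
[2] 0x24->0x16 len=6 : 73 43 02 4d f3 5d
[3] 0x08->0x19 len=8 : 1c 51 ea 4e e9 56 51 4e
[4] 0x12->0x27 len=3 : 9b 60 02
[5] 0x0b->0x27 len=7 : 4e e9 56 51 4e f6 17
[6] 0x2c->0x10 len=2 : f6 17
query mem[0x2a]=0x51, mem[0x12]=0x9b, mem[0x10]=0xf6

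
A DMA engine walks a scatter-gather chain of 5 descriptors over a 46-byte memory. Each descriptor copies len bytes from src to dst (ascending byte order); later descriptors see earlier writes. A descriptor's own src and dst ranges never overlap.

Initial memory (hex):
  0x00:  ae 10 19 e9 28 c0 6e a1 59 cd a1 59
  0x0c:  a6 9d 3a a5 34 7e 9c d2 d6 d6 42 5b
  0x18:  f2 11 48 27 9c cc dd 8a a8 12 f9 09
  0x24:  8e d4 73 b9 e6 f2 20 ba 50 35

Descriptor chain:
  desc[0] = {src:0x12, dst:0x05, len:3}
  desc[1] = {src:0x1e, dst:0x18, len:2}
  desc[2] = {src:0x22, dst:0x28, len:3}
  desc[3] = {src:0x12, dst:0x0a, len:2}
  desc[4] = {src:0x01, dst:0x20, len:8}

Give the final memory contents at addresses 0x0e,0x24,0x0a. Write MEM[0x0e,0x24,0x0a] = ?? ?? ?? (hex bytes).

MEM[0x0e,0x24,0x0a] = 3a 9c 9c

  after D0: wrote 3B at 0x05 = 9cd2d6
  after D1: wrote 2B at 0x18 = dd8a
  after D2: wrote 3B at 0x28 = f9098e
  after D3: wrote 2B at 0x0a = 9cd2
  after D4: wrote 8B at 0x20 = 1019e9289cd2d659
query mem[0x0e]=0x3a, mem[0x24]=0x9c, mem[0x0a]=0x9c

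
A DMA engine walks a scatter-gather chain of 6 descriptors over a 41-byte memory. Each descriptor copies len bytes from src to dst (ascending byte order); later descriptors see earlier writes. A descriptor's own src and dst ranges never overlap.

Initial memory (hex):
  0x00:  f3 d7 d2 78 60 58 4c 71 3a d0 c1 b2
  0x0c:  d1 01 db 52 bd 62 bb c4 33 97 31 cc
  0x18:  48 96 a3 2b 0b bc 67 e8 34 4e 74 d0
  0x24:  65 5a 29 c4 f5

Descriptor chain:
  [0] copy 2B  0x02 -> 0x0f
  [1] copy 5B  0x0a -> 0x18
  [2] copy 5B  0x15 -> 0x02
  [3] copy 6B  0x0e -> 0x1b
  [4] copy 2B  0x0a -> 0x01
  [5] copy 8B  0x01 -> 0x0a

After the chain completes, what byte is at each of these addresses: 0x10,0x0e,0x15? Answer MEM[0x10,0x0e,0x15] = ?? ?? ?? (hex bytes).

D0: mem[0x0f..0x10] <- [d2 78]
D1: mem[0x18..0x1c] <- [c1 b2 d1 01 db]
D2: mem[0x02..0x06] <- [97 31 cc c1 b2]
D3: mem[0x1b..0x20] <- [db d2 78 62 bb c4]
D4: mem[0x01..0x02] <- [c1 b2]
D5: mem[0x0a..0x11] <- [c1 b2 31 cc c1 b2 71 3a]
query mem[0x10]=0x71, mem[0x0e]=0xc1, mem[0x15]=0x97

MEM[0x10,0x0e,0x15] = 71 c1 97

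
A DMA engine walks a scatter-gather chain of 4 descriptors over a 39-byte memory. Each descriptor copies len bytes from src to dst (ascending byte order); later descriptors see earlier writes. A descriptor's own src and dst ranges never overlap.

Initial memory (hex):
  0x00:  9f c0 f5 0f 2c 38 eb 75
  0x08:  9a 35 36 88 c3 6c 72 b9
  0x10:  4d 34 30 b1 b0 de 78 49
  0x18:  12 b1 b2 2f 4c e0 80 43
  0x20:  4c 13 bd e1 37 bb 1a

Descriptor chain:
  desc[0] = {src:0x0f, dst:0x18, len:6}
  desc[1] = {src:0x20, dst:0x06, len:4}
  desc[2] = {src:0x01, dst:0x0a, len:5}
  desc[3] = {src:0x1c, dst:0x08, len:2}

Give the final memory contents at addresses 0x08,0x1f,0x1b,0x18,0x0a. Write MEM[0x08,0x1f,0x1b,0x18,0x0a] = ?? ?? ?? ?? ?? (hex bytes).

#0 dst[0x18+6] := {0xb9,0x4d,0x34,0x30,0xb1,0xb0}
#1 dst[0x06+4] := {0x4c,0x13,0xbd,0xe1}
#2 dst[0x0a+5] := {0xc0,0xf5,0x0f,0x2c,0x38}
#3 dst[0x08+2] := {0xb1,0xb0}
query mem[0x08]=0xb1, mem[0x1f]=0x43, mem[0x1b]=0x30, mem[0x18]=0xb9, mem[0x0a]=0xc0

MEM[0x08,0x1f,0x1b,0x18,0x0a] = b1 43 30 b9 c0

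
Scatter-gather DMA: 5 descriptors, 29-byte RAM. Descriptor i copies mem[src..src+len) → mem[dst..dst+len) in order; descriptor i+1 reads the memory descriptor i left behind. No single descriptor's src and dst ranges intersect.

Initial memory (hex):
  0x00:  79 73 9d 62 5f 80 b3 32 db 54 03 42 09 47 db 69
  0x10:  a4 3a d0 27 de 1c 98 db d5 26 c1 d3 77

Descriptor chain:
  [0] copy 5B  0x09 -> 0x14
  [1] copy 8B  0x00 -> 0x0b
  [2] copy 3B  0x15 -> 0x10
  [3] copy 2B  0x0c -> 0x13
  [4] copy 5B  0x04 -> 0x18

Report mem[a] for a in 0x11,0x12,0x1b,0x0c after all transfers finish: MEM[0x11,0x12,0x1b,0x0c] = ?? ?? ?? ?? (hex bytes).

#0 dst[0x14+5] := {0x54,0x03,0x42,0x09,0x47}
#1 dst[0x0b+8] := {0x79,0x73,0x9d,0x62,0x5f,0x80,0xb3,0x32}
#2 dst[0x10+3] := {0x03,0x42,0x09}
#3 dst[0x13+2] := {0x73,0x9d}
#4 dst[0x18+5] := {0x5f,0x80,0xb3,0x32,0xdb}
query mem[0x11]=0x42, mem[0x12]=0x09, mem[0x1b]=0x32, mem[0x0c]=0x73

MEM[0x11,0x12,0x1b,0x0c] = 42 09 32 73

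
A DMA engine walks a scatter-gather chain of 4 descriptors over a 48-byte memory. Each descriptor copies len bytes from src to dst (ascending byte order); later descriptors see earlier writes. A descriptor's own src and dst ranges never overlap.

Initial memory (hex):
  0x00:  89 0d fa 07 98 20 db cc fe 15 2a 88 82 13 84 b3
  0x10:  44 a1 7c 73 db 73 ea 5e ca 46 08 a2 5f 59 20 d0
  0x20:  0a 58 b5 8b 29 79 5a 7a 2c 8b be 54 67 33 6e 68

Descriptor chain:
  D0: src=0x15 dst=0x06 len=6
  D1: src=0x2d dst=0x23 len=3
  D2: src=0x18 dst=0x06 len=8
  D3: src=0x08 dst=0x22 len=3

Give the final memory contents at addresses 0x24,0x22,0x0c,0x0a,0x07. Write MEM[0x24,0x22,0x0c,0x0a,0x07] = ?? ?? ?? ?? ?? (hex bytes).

D0: mem[0x06..0x0b] <- [73 ea 5e ca 46 08]
D1: mem[0x23..0x25] <- [33 6e 68]
D2: mem[0x06..0x0d] <- [ca 46 08 a2 5f 59 20 d0]
D3: mem[0x22..0x24] <- [08 a2 5f]
query mem[0x24]=0x5f, mem[0x22]=0x08, mem[0x0c]=0x20, mem[0x0a]=0x5f, mem[0x07]=0x46

MEM[0x24,0x22,0x0c,0x0a,0x07] = 5f 08 20 5f 46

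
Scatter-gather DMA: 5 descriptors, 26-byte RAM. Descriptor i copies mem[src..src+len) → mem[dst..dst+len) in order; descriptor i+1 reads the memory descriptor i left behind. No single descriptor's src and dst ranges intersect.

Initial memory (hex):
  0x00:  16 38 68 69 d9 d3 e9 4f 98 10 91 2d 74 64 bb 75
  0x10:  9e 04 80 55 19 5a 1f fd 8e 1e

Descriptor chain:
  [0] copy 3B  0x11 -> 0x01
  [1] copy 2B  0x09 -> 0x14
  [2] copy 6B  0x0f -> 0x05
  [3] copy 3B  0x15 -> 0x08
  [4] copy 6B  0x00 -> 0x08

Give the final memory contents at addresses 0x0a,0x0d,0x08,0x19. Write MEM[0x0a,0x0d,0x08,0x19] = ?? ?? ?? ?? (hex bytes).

  after D0: wrote 3B at 0x01 = 048055
  after D1: wrote 2B at 0x14 = 1091
  after D2: wrote 6B at 0x05 = 759e04805510
  after D3: wrote 3B at 0x08 = 911ffd
  after D4: wrote 6B at 0x08 = 16048055d975
query mem[0x0a]=0x80, mem[0x0d]=0x75, mem[0x08]=0x16, mem[0x19]=0x1e

MEM[0x0a,0x0d,0x08,0x19] = 80 75 16 1e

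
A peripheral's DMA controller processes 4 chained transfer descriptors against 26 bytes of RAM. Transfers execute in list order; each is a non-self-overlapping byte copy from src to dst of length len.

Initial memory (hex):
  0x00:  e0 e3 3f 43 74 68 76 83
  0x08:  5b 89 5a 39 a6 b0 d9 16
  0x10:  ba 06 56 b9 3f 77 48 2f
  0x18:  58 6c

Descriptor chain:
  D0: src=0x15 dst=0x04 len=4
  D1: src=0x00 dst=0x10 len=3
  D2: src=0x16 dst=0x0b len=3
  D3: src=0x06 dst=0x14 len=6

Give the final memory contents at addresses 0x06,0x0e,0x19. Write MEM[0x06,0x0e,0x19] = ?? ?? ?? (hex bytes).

MEM[0x06,0x0e,0x19] = 2f d9 48

#0 dst[0x04+4] := {0x77,0x48,0x2f,0x58}
#1 dst[0x10+3] := {0xe0,0xe3,0x3f}
#2 dst[0x0b+3] := {0x48,0x2f,0x58}
#3 dst[0x14+6] := {0x2f,0x58,0x5b,0x89,0x5a,0x48}
query mem[0x06]=0x2f, mem[0x0e]=0xd9, mem[0x19]=0x48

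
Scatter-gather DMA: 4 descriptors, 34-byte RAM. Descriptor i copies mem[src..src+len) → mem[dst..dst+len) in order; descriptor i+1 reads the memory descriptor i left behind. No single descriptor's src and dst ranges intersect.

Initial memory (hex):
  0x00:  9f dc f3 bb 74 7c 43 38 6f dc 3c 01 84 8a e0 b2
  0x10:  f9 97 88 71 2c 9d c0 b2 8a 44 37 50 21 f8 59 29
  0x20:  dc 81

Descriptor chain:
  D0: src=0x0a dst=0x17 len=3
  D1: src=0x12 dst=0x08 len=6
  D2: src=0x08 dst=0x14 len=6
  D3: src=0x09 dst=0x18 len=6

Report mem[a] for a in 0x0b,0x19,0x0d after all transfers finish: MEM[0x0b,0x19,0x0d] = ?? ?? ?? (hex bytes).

MEM[0x0b,0x19,0x0d] = 9d 2c 3c

  after D0: wrote 3B at 0x17 = 3c0184
  after D1: wrote 6B at 0x08 = 88712c9dc03c
  after D2: wrote 6B at 0x14 = 88712c9dc03c
  after D3: wrote 6B at 0x18 = 712c9dc03ce0
query mem[0x0b]=0x9d, mem[0x19]=0x2c, mem[0x0d]=0x3c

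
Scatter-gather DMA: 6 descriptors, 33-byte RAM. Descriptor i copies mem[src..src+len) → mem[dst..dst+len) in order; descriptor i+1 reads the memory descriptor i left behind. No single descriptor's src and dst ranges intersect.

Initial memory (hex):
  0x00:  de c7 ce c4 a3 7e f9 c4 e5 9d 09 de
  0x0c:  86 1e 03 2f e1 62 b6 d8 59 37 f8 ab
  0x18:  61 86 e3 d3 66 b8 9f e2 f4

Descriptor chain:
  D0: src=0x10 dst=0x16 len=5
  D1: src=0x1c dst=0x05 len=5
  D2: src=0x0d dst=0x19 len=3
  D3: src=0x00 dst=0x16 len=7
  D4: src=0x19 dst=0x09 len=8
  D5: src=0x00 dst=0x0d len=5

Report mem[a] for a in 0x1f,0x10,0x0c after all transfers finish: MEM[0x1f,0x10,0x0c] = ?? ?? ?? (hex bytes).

  after D0: wrote 5B at 0x16 = e162b6d859
  after D1: wrote 5B at 0x05 = 66b89fe2f4
  after D2: wrote 3B at 0x19 = 1e032f
  after D3: wrote 7B at 0x16 = dec7cec4a366b8
  after D4: wrote 8B at 0x09 = c4a366b8b89fe2f4
  after D5: wrote 5B at 0x0d = dec7cec4a3
query mem[0x1f]=0xe2, mem[0x10]=0xc4, mem[0x0c]=0xb8

MEM[0x1f,0x10,0x0c] = e2 c4 b8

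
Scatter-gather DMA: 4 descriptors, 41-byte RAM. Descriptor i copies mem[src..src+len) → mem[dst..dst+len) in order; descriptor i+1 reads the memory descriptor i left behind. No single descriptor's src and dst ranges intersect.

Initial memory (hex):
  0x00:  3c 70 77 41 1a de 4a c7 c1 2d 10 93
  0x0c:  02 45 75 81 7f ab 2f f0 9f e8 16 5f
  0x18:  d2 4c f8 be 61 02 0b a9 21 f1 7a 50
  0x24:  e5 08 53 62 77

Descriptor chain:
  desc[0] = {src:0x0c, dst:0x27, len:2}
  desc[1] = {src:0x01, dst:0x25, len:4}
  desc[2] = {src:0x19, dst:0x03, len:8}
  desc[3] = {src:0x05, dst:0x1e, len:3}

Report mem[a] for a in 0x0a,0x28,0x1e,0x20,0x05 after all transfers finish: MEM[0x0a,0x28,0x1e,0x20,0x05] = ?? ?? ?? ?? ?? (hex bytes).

MEM[0x0a,0x28,0x1e,0x20,0x05] = 21 1a be 02 be

  after D0: wrote 2B at 0x27 = 0245
  after D1: wrote 4B at 0x25 = 7077411a
  after D2: wrote 8B at 0x03 = 4cf8be61020ba921
  after D3: wrote 3B at 0x1e = be6102
query mem[0x0a]=0x21, mem[0x28]=0x1a, mem[0x1e]=0xbe, mem[0x20]=0x02, mem[0x05]=0xbe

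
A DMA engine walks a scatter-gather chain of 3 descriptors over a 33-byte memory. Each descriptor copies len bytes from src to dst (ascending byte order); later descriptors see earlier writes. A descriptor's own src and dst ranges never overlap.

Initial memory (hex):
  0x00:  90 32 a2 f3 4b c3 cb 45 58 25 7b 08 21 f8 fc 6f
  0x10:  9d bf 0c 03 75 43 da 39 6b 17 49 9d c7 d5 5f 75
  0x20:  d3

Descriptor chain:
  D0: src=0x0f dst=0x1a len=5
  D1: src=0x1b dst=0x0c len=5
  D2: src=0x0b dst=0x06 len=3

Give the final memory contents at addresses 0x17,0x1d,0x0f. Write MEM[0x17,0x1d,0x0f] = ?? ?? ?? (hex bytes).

  after D0: wrote 5B at 0x1a = 6f9dbf0c03
  after D1: wrote 5B at 0x0c = 9dbf0c0375
  after D2: wrote 3B at 0x06 = 089dbf
query mem[0x17]=0x39, mem[0x1d]=0x0c, mem[0x0f]=0x03

MEM[0x17,0x1d,0x0f] = 39 0c 03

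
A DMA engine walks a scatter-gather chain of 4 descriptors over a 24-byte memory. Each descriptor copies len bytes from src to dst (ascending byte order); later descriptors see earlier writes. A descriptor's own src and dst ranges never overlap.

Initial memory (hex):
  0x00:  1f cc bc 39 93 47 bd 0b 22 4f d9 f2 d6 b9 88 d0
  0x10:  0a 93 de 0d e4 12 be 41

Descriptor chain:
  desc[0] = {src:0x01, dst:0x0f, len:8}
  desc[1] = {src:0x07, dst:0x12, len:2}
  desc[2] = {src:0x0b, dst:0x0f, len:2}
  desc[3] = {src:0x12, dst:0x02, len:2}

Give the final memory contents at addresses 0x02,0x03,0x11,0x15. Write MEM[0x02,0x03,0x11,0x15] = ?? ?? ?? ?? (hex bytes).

MEM[0x02,0x03,0x11,0x15] = 0b 22 39 0b

D0: mem[0x0f..0x16] <- [cc bc 39 93 47 bd 0b 22]
D1: mem[0x12..0x13] <- [0b 22]
D2: mem[0x0f..0x10] <- [f2 d6]
D3: mem[0x02..0x03] <- [0b 22]
query mem[0x02]=0x0b, mem[0x03]=0x22, mem[0x11]=0x39, mem[0x15]=0x0b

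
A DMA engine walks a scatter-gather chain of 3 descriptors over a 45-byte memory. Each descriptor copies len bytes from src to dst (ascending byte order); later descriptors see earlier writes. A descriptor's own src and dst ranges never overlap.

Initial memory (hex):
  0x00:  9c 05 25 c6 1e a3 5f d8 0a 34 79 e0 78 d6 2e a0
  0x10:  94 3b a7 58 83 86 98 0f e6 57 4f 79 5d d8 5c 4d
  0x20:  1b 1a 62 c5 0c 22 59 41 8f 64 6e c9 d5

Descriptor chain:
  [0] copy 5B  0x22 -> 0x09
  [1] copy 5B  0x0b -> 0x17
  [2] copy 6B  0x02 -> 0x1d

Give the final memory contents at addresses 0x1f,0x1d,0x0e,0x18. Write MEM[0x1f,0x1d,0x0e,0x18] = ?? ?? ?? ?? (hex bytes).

MEM[0x1f,0x1d,0x0e,0x18] = 1e 25 2e 22

[0] 0x22->0x09 len=5 : 62 c5 0c 22 59
[1] 0x0b->0x17 len=5 : 0c 22 59 2e a0
[2] 0x02->0x1d len=6 : 25 c6 1e a3 5f d8
query mem[0x1f]=0x1e, mem[0x1d]=0x25, mem[0x0e]=0x2e, mem[0x18]=0x22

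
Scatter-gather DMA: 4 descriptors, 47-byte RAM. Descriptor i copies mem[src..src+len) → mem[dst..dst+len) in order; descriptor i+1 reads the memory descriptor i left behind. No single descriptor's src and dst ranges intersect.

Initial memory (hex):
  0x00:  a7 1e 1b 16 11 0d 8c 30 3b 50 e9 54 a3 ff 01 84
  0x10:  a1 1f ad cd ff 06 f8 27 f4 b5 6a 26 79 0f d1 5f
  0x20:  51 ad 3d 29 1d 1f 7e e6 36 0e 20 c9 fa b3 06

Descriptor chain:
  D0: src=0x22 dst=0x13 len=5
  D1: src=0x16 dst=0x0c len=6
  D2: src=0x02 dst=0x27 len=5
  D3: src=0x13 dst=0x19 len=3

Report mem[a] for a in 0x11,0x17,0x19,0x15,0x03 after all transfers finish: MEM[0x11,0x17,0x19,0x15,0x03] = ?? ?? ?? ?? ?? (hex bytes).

D0: mem[0x13..0x17] <- [3d 29 1d 1f 7e]
D1: mem[0x0c..0x11] <- [1f 7e f4 b5 6a 26]
D2: mem[0x27..0x2b] <- [1b 16 11 0d 8c]
D3: mem[0x19..0x1b] <- [3d 29 1d]
query mem[0x11]=0x26, mem[0x17]=0x7e, mem[0x19]=0x3d, mem[0x15]=0x1d, mem[0x03]=0x16

MEM[0x11,0x17,0x19,0x15,0x03] = 26 7e 3d 1d 16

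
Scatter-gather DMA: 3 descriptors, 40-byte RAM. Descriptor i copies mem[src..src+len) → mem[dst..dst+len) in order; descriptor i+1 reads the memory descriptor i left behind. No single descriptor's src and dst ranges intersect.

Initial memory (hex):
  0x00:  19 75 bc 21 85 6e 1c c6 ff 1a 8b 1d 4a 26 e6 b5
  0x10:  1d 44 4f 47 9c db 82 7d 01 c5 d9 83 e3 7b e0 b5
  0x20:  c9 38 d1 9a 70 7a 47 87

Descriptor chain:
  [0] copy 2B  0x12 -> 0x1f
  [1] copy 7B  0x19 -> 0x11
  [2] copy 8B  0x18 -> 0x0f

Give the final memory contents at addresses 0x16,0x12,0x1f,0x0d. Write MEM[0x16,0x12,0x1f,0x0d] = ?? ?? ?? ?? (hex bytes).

MEM[0x16,0x12,0x1f,0x0d] = 4f 83 4f 26

D0: mem[0x1f..0x20] <- [4f 47]
D1: mem[0x11..0x17] <- [c5 d9 83 e3 7b e0 4f]
D2: mem[0x0f..0x16] <- [01 c5 d9 83 e3 7b e0 4f]
query mem[0x16]=0x4f, mem[0x12]=0x83, mem[0x1f]=0x4f, mem[0x0d]=0x26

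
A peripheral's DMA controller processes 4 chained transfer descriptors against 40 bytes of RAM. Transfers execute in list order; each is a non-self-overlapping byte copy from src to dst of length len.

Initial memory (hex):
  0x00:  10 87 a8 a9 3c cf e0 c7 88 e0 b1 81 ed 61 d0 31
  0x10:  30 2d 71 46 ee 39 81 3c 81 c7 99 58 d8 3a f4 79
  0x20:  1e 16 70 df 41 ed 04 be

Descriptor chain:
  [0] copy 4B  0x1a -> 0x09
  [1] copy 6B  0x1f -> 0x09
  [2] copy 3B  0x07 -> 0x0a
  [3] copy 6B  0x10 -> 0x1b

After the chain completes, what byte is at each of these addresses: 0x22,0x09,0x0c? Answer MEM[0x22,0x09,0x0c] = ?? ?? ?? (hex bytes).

MEM[0x22,0x09,0x0c] = 70 79 79

  after D0: wrote 4B at 0x09 = 9958d83a
  after D1: wrote 6B at 0x09 = 791e1670df41
  after D2: wrote 3B at 0x0a = c78879
  after D3: wrote 6B at 0x1b = 302d7146ee39
query mem[0x22]=0x70, mem[0x09]=0x79, mem[0x0c]=0x79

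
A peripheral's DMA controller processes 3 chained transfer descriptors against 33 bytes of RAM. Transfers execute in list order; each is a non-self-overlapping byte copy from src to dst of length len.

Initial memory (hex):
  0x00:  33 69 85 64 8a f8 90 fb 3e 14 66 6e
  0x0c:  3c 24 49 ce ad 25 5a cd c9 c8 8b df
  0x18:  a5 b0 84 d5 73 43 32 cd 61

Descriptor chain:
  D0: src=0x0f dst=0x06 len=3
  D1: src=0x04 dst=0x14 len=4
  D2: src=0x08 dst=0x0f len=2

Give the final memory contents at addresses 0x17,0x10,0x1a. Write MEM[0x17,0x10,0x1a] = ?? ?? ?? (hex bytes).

MEM[0x17,0x10,0x1a] = ad 14 84

#0 dst[0x06+3] := {0xce,0xad,0x25}
#1 dst[0x14+4] := {0x8a,0xf8,0xce,0xad}
#2 dst[0x0f+2] := {0x25,0x14}
query mem[0x17]=0xad, mem[0x10]=0x14, mem[0x1a]=0x84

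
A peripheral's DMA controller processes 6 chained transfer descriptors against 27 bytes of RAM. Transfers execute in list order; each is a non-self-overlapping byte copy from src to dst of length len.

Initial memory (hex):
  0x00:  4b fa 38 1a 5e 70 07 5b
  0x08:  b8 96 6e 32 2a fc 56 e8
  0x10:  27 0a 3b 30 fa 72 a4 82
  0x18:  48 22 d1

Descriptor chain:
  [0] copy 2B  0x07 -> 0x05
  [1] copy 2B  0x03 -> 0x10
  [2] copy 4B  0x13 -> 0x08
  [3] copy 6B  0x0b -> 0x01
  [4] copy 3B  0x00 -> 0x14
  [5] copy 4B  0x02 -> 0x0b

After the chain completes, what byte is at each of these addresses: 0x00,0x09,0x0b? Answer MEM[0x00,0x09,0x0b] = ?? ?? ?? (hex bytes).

MEM[0x00,0x09,0x0b] = 4b fa 2a

[0] 0x07->0x05 len=2 : 5b b8
[1] 0x03->0x10 len=2 : 1a 5e
[2] 0x13->0x08 len=4 : 30 fa 72 a4
[3] 0x0b->0x01 len=6 : a4 2a fc 56 e8 1a
[4] 0x00->0x14 len=3 : 4b a4 2a
[5] 0x02->0x0b len=4 : 2a fc 56 e8
query mem[0x00]=0x4b, mem[0x09]=0xfa, mem[0x0b]=0x2a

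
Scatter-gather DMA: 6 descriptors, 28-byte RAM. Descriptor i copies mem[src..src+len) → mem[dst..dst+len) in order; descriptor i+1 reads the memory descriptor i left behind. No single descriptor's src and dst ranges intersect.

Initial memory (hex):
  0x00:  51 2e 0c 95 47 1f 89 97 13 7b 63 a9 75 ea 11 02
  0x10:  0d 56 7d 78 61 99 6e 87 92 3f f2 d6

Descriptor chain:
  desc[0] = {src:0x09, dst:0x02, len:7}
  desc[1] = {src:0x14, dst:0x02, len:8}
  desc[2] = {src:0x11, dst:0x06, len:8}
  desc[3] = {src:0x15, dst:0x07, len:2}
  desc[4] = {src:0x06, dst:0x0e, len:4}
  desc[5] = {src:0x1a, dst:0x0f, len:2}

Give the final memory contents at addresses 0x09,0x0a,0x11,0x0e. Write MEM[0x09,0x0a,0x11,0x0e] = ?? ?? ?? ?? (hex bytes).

MEM[0x09,0x0a,0x11,0x0e] = 61 99 61 56

[0] 0x09->0x02 len=7 : 7b 63 a9 75 ea 11 02
[1] 0x14->0x02 len=8 : 61 99 6e 87 92 3f f2 d6
[2] 0x11->0x06 len=8 : 56 7d 78 61 99 6e 87 92
[3] 0x15->0x07 len=2 : 99 6e
[4] 0x06->0x0e len=4 : 56 99 6e 61
[5] 0x1a->0x0f len=2 : f2 d6
query mem[0x09]=0x61, mem[0x0a]=0x99, mem[0x11]=0x61, mem[0x0e]=0x56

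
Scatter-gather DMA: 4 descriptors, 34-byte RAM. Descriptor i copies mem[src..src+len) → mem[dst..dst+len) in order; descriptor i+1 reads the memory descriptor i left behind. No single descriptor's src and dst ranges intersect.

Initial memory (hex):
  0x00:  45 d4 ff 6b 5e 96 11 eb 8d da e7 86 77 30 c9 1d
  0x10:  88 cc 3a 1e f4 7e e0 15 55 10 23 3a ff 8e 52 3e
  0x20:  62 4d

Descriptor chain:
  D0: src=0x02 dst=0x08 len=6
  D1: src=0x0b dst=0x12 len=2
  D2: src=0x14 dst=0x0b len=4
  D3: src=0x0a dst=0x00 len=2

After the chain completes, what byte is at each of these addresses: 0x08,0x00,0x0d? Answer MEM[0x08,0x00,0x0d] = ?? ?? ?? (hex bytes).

MEM[0x08,0x00,0x0d] = ff 5e e0

  after D0: wrote 6B at 0x08 = ff6b5e9611eb
  after D1: wrote 2B at 0x12 = 9611
  after D2: wrote 4B at 0x0b = f47ee015
  after D3: wrote 2B at 0x00 = 5ef4
query mem[0x08]=0xff, mem[0x00]=0x5e, mem[0x0d]=0xe0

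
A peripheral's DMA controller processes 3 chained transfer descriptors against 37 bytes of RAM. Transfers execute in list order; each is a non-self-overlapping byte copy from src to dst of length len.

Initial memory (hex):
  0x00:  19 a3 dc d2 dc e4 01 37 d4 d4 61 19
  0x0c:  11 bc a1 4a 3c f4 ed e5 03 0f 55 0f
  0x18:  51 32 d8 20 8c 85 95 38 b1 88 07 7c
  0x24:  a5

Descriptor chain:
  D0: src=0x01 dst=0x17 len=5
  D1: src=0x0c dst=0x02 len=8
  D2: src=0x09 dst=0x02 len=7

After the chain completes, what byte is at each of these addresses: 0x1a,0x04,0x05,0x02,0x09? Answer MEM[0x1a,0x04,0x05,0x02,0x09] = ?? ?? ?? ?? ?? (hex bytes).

MEM[0x1a,0x04,0x05,0x02,0x09] = dc 19 11 e5 e5

#0 dst[0x17+5] := {0xa3,0xdc,0xd2,0xdc,0xe4}
#1 dst[0x02+8] := {0x11,0xbc,0xa1,0x4a,0x3c,0xf4,0xed,0xe5}
#2 dst[0x02+7] := {0xe5,0x61,0x19,0x11,0xbc,0xa1,0x4a}
query mem[0x1a]=0xdc, mem[0x04]=0x19, mem[0x05]=0x11, mem[0x02]=0xe5, mem[0x09]=0xe5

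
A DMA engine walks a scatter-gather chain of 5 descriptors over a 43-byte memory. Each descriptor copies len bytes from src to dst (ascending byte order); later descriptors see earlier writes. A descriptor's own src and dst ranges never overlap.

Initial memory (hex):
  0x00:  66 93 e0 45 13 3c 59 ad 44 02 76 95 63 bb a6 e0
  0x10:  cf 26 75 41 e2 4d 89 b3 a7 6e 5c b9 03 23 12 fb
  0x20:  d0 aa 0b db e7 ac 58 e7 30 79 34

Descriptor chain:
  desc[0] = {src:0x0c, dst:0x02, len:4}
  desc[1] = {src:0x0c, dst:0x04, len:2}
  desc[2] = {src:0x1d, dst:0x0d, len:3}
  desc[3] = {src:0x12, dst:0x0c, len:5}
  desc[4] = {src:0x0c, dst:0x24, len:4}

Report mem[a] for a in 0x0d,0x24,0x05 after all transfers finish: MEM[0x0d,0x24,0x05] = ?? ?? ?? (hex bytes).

MEM[0x0d,0x24,0x05] = 41 75 bb

  after D0: wrote 4B at 0x02 = 63bba6e0
  after D1: wrote 2B at 0x04 = 63bb
  after D2: wrote 3B at 0x0d = 2312fb
  after D3: wrote 5B at 0x0c = 7541e24d89
  after D4: wrote 4B at 0x24 = 7541e24d
query mem[0x0d]=0x41, mem[0x24]=0x75, mem[0x05]=0xbb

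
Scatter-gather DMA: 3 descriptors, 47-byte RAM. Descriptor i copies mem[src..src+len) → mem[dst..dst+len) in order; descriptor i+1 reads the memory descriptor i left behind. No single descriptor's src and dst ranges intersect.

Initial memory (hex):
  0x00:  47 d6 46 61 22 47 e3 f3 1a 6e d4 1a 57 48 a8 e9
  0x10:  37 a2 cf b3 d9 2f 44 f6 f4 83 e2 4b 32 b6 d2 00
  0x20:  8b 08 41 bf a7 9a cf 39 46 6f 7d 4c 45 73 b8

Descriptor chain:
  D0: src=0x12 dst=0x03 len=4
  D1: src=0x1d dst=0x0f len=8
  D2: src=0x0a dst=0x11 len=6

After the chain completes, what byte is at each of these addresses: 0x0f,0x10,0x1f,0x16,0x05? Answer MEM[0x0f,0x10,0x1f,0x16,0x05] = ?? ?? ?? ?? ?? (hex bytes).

MEM[0x0f,0x10,0x1f,0x16,0x05] = b6 d2 00 b6 d9

[0] 0x12->0x03 len=4 : cf b3 d9 2f
[1] 0x1d->0x0f len=8 : b6 d2 00 8b 08 41 bf a7
[2] 0x0a->0x11 len=6 : d4 1a 57 48 a8 b6
query mem[0x0f]=0xb6, mem[0x10]=0xd2, mem[0x1f]=0x00, mem[0x16]=0xb6, mem[0x05]=0xd9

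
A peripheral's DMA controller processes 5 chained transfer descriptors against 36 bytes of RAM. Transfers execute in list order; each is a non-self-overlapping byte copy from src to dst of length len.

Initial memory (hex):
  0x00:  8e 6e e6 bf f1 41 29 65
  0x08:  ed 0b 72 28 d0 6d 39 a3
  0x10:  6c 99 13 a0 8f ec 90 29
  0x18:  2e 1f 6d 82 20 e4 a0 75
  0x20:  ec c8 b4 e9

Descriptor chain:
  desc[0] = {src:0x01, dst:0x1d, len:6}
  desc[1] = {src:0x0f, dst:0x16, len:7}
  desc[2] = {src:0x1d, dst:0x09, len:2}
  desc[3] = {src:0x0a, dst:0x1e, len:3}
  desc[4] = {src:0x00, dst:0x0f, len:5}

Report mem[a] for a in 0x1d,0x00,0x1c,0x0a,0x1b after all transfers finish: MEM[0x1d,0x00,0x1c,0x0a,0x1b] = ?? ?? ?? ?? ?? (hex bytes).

MEM[0x1d,0x00,0x1c,0x0a,0x1b] = 6e 8e ec e6 8f

#0 dst[0x1d+6] := {0x6e,0xe6,0xbf,0xf1,0x41,0x29}
#1 dst[0x16+7] := {0xa3,0x6c,0x99,0x13,0xa0,0x8f,0xec}
#2 dst[0x09+2] := {0x6e,0xe6}
#3 dst[0x1e+3] := {0xe6,0x28,0xd0}
#4 dst[0x0f+5] := {0x8e,0x6e,0xe6,0xbf,0xf1}
query mem[0x1d]=0x6e, mem[0x00]=0x8e, mem[0x1c]=0xec, mem[0x0a]=0xe6, mem[0x1b]=0x8f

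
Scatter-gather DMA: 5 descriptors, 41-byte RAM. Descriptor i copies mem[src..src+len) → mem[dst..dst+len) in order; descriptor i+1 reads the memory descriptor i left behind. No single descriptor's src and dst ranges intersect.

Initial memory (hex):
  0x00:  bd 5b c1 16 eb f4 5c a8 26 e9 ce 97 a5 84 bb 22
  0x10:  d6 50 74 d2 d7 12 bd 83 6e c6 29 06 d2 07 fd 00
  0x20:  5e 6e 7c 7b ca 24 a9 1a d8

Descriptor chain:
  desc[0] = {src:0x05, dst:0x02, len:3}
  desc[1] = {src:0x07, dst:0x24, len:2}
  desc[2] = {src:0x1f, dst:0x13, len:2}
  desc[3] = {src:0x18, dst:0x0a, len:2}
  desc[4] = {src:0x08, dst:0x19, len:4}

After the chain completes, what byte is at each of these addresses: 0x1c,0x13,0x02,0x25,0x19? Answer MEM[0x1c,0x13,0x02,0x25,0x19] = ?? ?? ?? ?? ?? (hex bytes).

  after D0: wrote 3B at 0x02 = f45ca8
  after D1: wrote 2B at 0x24 = a826
  after D2: wrote 2B at 0x13 = 005e
  after D3: wrote 2B at 0x0a = 6ec6
  after D4: wrote 4B at 0x19 = 26e96ec6
query mem[0x1c]=0xc6, mem[0x13]=0x00, mem[0x02]=0xf4, mem[0x25]=0x26, mem[0x19]=0x26

MEM[0x1c,0x13,0x02,0x25,0x19] = c6 00 f4 26 26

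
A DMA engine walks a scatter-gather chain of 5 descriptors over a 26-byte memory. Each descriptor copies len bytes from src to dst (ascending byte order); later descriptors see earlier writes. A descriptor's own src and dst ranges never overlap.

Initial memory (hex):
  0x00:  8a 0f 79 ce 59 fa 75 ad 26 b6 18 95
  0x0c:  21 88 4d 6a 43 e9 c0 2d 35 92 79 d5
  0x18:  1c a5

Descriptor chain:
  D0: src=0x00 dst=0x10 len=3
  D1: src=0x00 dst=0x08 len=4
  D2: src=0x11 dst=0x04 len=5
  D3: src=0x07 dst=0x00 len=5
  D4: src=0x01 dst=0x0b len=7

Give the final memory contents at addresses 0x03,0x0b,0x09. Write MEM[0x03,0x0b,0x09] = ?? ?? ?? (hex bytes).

MEM[0x03,0x0b,0x09] = 79 92 0f

D0: mem[0x10..0x12] <- [8a 0f 79]
D1: mem[0x08..0x0b] <- [8a 0f 79 ce]
D2: mem[0x04..0x08] <- [0f 79 2d 35 92]
D3: mem[0x00..0x04] <- [35 92 0f 79 ce]
D4: mem[0x0b..0x11] <- [92 0f 79 ce 79 2d 35]
query mem[0x03]=0x79, mem[0x0b]=0x92, mem[0x09]=0x0f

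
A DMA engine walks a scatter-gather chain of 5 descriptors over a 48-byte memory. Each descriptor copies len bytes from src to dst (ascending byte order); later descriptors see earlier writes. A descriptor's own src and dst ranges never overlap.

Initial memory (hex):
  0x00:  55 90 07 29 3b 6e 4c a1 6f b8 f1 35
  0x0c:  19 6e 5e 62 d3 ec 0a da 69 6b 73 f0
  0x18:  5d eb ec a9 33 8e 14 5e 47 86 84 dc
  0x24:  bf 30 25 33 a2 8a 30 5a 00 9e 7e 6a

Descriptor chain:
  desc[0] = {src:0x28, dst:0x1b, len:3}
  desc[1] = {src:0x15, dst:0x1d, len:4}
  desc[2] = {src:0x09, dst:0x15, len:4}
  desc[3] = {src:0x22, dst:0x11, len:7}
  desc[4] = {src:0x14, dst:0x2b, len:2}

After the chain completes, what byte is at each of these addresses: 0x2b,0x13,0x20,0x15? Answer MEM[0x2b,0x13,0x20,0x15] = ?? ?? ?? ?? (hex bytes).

  after D0: wrote 3B at 0x1b = a28a30
  after D1: wrote 4B at 0x1d = 6b73f05d
  after D2: wrote 4B at 0x15 = b8f13519
  after D3: wrote 7B at 0x11 = 84dcbf302533a2
  after D4: wrote 2B at 0x2b = 3025
query mem[0x2b]=0x30, mem[0x13]=0xbf, mem[0x20]=0x5d, mem[0x15]=0x25

MEM[0x2b,0x13,0x20,0x15] = 30 bf 5d 25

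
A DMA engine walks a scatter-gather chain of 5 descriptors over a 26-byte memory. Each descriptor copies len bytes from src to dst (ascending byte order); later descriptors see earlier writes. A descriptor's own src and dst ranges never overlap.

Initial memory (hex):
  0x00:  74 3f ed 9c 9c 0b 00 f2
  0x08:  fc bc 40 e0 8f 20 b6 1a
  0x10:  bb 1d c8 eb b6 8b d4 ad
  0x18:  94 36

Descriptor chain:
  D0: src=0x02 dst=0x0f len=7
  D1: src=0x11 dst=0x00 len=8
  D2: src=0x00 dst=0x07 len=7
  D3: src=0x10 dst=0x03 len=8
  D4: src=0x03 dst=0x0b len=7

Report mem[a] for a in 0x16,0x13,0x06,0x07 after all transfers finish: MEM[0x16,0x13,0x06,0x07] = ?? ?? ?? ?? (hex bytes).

#0 dst[0x0f+7] := {0xed,0x9c,0x9c,0x0b,0x00,0xf2,0xfc}
#1 dst[0x00+8] := {0x9c,0x0b,0x00,0xf2,0xfc,0xd4,0xad,0x94}
#2 dst[0x07+7] := {0x9c,0x0b,0x00,0xf2,0xfc,0xd4,0xad}
#3 dst[0x03+8] := {0x9c,0x9c,0x0b,0x00,0xf2,0xfc,0xd4,0xad}
#4 dst[0x0b+7] := {0x9c,0x9c,0x0b,0x00,0xf2,0xfc,0xd4}
query mem[0x16]=0xd4, mem[0x13]=0x00, mem[0x06]=0x00, mem[0x07]=0xf2

MEM[0x16,0x13,0x06,0x07] = d4 00 00 f2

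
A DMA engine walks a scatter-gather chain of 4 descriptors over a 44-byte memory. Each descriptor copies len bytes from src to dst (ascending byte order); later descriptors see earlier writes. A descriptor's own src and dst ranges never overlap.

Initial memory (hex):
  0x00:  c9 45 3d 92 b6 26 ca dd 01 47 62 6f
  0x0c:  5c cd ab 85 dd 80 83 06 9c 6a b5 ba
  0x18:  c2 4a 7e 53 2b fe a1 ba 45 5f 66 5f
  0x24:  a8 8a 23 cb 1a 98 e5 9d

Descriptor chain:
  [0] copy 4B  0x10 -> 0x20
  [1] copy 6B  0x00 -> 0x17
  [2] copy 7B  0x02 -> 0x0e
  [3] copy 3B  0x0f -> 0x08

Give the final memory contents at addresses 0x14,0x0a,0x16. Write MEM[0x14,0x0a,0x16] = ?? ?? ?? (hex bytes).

MEM[0x14,0x0a,0x16] = 01 26 b5

#0 dst[0x20+4] := {0xdd,0x80,0x83,0x06}
#1 dst[0x17+6] := {0xc9,0x45,0x3d,0x92,0xb6,0x26}
#2 dst[0x0e+7] := {0x3d,0x92,0xb6,0x26,0xca,0xdd,0x01}
#3 dst[0x08+3] := {0x92,0xb6,0x26}
query mem[0x14]=0x01, mem[0x0a]=0x26, mem[0x16]=0xb5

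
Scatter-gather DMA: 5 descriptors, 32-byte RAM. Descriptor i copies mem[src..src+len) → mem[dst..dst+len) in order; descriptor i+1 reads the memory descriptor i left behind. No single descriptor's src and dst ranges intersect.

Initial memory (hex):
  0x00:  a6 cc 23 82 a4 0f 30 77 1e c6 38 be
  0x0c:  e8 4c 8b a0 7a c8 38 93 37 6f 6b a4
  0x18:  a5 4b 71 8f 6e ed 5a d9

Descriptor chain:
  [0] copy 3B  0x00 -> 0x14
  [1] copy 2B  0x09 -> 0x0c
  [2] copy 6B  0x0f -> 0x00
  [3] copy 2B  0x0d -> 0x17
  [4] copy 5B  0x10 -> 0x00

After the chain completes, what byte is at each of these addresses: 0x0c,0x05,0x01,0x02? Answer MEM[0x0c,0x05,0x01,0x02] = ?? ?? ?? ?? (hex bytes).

  after D0: wrote 3B at 0x14 = a6cc23
  after D1: wrote 2B at 0x0c = c638
  after D2: wrote 6B at 0x00 = a07ac83893a6
  after D3: wrote 2B at 0x17 = 388b
  after D4: wrote 5B at 0x00 = 7ac83893a6
query mem[0x0c]=0xc6, mem[0x05]=0xa6, mem[0x01]=0xc8, mem[0x02]=0x38

MEM[0x0c,0x05,0x01,0x02] = c6 a6 c8 38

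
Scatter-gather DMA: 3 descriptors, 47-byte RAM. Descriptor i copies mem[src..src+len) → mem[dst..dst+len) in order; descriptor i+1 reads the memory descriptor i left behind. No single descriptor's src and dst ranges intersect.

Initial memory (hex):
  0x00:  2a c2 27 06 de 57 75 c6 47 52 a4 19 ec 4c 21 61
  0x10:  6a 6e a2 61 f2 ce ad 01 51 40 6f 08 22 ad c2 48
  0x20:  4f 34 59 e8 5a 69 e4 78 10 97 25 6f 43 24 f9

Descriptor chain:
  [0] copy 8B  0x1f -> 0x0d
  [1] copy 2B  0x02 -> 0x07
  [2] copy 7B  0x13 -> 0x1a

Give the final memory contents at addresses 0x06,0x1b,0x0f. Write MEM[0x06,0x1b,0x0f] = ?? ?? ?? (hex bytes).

  after D0: wrote 8B at 0x0d = 484f3459e85a69e4
  after D1: wrote 2B at 0x07 = 2706
  after D2: wrote 7B at 0x1a = 69e4cead015140
query mem[0x06]=0x75, mem[0x1b]=0xe4, mem[0x0f]=0x34

MEM[0x06,0x1b,0x0f] = 75 e4 34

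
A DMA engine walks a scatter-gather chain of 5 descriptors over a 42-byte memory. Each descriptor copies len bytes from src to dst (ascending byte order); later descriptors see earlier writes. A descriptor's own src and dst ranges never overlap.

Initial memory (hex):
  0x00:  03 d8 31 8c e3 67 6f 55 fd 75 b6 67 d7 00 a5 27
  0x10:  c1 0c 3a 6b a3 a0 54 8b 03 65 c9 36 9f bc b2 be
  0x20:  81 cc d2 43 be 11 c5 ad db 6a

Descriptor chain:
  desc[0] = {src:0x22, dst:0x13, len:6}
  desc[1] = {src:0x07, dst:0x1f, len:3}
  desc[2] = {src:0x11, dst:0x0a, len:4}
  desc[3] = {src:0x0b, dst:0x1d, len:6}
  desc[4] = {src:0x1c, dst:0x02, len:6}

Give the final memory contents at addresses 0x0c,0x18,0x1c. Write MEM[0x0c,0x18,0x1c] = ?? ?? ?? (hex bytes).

[0] 0x22->0x13 len=6 : d2 43 be 11 c5 ad
[1] 0x07->0x1f len=3 : 55 fd 75
[2] 0x11->0x0a len=4 : 0c 3a d2 43
[3] 0x0b->0x1d len=6 : 3a d2 43 a5 27 c1
[4] 0x1c->0x02 len=6 : 9f 3a d2 43 a5 27
query mem[0x0c]=0xd2, mem[0x18]=0xad, mem[0x1c]=0x9f

MEM[0x0c,0x18,0x1c] = d2 ad 9f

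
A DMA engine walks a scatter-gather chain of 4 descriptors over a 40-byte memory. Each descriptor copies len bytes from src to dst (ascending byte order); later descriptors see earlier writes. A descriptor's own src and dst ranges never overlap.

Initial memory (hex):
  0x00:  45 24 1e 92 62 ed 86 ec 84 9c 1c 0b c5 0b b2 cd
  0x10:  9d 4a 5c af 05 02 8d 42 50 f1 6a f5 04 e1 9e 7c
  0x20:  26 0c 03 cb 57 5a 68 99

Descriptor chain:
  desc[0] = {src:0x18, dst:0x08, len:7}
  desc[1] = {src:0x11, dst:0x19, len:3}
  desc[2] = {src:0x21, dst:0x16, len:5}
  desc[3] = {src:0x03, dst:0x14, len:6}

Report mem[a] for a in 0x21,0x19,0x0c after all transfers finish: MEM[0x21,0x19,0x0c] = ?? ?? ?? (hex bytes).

  after D0: wrote 7B at 0x08 = 50f16af504e19e
  after D1: wrote 3B at 0x19 = 4a5caf
  after D2: wrote 5B at 0x16 = 0c03cb575a
  after D3: wrote 6B at 0x14 = 9262ed86ec50
query mem[0x21]=0x0c, mem[0x19]=0x50, mem[0x0c]=0x04

MEM[0x21,0x19,0x0c] = 0c 50 04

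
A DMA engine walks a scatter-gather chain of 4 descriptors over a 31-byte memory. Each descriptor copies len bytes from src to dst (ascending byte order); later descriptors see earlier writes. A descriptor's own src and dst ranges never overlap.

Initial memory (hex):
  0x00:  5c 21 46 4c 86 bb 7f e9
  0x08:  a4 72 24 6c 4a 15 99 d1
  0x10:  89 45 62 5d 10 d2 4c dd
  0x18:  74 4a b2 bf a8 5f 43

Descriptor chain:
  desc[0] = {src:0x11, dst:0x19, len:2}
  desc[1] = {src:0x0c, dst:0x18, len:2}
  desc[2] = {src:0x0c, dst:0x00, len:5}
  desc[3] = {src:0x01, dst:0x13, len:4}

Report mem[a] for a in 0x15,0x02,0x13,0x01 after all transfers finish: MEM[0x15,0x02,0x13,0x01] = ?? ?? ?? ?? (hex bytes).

MEM[0x15,0x02,0x13,0x01] = d1 99 15 15

  after D0: wrote 2B at 0x19 = 4562
  after D1: wrote 2B at 0x18 = 4a15
  after D2: wrote 5B at 0x00 = 4a1599d189
  after D3: wrote 4B at 0x13 = 1599d189
query mem[0x15]=0xd1, mem[0x02]=0x99, mem[0x13]=0x15, mem[0x01]=0x15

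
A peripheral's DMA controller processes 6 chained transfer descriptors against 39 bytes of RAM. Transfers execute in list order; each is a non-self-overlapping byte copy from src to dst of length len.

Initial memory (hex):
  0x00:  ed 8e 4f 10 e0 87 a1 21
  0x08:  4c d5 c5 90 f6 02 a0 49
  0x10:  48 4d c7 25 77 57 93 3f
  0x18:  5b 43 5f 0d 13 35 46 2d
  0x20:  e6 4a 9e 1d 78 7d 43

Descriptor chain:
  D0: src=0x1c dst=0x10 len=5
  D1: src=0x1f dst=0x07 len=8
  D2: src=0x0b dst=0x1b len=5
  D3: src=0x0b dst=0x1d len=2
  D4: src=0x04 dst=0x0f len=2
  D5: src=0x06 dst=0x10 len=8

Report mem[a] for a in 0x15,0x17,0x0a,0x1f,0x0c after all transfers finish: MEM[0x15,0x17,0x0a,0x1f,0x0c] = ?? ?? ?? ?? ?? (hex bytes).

MEM[0x15,0x17,0x0a,0x1f,0x0c] = 1d 7d 9e 49 78

D0: mem[0x10..0x14] <- [13 35 46 2d e6]
D1: mem[0x07..0x0e] <- [2d e6 4a 9e 1d 78 7d 43]
D2: mem[0x1b..0x1f] <- [1d 78 7d 43 49]
D3: mem[0x1d..0x1e] <- [1d 78]
D4: mem[0x0f..0x10] <- [e0 87]
D5: mem[0x10..0x17] <- [a1 2d e6 4a 9e 1d 78 7d]
query mem[0x15]=0x1d, mem[0x17]=0x7d, mem[0x0a]=0x9e, mem[0x1f]=0x49, mem[0x0c]=0x78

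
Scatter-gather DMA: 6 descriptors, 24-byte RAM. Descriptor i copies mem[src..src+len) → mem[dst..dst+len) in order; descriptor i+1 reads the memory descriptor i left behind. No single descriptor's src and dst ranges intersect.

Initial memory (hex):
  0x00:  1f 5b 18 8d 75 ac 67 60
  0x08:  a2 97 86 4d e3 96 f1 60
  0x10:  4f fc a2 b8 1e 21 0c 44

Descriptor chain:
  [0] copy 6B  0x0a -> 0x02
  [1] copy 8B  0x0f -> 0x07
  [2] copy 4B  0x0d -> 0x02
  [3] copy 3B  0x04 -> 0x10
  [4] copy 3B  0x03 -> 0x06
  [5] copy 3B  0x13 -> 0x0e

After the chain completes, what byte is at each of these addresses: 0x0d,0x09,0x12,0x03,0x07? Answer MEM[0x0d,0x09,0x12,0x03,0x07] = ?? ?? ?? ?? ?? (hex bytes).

MEM[0x0d,0x09,0x12,0x03,0x07] = 21 fc f1 0c 60

D0: mem[0x02..0x07] <- [86 4d e3 96 f1 60]
D1: mem[0x07..0x0e] <- [60 4f fc a2 b8 1e 21 0c]
D2: mem[0x02..0x05] <- [21 0c 60 4f]
D3: mem[0x10..0x12] <- [60 4f f1]
D4: mem[0x06..0x08] <- [0c 60 4f]
D5: mem[0x0e..0x10] <- [b8 1e 21]
query mem[0x0d]=0x21, mem[0x09]=0xfc, mem[0x12]=0xf1, mem[0x03]=0x0c, mem[0x07]=0x60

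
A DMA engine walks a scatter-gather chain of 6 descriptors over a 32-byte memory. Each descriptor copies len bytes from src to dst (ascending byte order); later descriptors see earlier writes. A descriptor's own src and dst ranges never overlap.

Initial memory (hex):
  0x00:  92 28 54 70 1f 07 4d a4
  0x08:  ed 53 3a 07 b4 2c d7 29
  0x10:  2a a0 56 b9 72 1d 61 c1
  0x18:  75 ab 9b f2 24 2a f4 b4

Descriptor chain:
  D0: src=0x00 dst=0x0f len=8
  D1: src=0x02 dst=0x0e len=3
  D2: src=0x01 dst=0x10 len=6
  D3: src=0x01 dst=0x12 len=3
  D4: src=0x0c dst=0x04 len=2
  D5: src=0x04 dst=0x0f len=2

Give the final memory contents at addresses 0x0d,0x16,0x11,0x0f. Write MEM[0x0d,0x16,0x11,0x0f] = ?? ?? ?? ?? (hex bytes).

[0] 0x00->0x0f len=8 : 92 28 54 70 1f 07 4d a4
[1] 0x02->0x0e len=3 : 54 70 1f
[2] 0x01->0x10 len=6 : 28 54 70 1f 07 4d
[3] 0x01->0x12 len=3 : 28 54 70
[4] 0x0c->0x04 len=2 : b4 2c
[5] 0x04->0x0f len=2 : b4 2c
query mem[0x0d]=0x2c, mem[0x16]=0xa4, mem[0x11]=0x54, mem[0x0f]=0xb4

MEM[0x0d,0x16,0x11,0x0f] = 2c a4 54 b4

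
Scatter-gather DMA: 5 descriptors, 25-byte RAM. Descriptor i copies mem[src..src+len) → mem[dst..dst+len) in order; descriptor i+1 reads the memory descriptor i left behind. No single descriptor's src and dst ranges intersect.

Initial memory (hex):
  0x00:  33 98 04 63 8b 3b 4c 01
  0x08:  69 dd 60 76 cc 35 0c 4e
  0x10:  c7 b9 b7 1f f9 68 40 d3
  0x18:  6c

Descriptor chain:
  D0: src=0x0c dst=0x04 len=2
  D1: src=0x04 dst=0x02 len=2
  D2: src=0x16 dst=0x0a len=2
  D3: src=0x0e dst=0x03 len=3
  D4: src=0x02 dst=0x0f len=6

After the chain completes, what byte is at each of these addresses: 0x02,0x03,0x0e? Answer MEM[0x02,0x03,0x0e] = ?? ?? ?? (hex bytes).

MEM[0x02,0x03,0x0e] = cc 0c 0c

#0 dst[0x04+2] := {0xcc,0x35}
#1 dst[0x02+2] := {0xcc,0x35}
#2 dst[0x0a+2] := {0x40,0xd3}
#3 dst[0x03+3] := {0x0c,0x4e,0xc7}
#4 dst[0x0f+6] := {0xcc,0x0c,0x4e,0xc7,0x4c,0x01}
query mem[0x02]=0xcc, mem[0x03]=0x0c, mem[0x0e]=0x0c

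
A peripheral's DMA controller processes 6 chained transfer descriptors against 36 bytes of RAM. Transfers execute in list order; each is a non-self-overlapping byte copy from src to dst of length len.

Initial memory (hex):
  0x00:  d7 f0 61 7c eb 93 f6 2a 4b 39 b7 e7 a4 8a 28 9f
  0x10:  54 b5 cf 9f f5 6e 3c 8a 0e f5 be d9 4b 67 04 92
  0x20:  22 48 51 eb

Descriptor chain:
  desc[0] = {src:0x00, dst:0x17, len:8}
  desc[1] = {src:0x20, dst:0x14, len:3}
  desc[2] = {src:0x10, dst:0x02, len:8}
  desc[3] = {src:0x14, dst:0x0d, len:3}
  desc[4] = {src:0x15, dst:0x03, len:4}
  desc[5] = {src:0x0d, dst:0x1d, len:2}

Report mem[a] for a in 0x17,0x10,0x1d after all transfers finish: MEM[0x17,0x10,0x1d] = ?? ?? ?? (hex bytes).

  after D0: wrote 8B at 0x17 = d7f0617ceb93f62a
  after D1: wrote 3B at 0x14 = 224851
  after D2: wrote 8B at 0x02 = 54b5cf9f224851d7
  after D3: wrote 3B at 0x0d = 224851
  after D4: wrote 4B at 0x03 = 4851d7f0
  after D5: wrote 2B at 0x1d = 2248
query mem[0x17]=0xd7, mem[0x10]=0x54, mem[0x1d]=0x22

MEM[0x17,0x10,0x1d] = d7 54 22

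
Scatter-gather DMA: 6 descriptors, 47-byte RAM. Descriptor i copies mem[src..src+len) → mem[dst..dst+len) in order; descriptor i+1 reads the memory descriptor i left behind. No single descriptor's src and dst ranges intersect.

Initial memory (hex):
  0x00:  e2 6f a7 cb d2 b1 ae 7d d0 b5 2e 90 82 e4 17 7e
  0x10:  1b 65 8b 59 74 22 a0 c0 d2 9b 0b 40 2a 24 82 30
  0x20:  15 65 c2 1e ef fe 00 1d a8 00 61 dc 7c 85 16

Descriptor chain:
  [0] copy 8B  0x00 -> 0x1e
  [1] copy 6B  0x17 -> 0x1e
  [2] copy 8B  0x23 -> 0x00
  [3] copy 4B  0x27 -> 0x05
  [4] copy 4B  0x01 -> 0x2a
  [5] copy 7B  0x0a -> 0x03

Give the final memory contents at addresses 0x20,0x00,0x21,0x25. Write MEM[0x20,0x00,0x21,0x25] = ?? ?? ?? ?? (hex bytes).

[0] 0x00->0x1e len=8 : e2 6f a7 cb d2 b1 ae 7d
[1] 0x17->0x1e len=6 : c0 d2 9b 0b 40 2a
[2] 0x23->0x00 len=8 : 2a ae 7d 00 1d a8 00 61
[3] 0x27->0x05 len=4 : 1d a8 00 61
[4] 0x01->0x2a len=4 : ae 7d 00 1d
[5] 0x0a->0x03 len=7 : 2e 90 82 e4 17 7e 1b
query mem[0x20]=0x9b, mem[0x00]=0x2a, mem[0x21]=0x0b, mem[0x25]=0x7d

MEM[0x20,0x00,0x21,0x25] = 9b 2a 0b 7d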